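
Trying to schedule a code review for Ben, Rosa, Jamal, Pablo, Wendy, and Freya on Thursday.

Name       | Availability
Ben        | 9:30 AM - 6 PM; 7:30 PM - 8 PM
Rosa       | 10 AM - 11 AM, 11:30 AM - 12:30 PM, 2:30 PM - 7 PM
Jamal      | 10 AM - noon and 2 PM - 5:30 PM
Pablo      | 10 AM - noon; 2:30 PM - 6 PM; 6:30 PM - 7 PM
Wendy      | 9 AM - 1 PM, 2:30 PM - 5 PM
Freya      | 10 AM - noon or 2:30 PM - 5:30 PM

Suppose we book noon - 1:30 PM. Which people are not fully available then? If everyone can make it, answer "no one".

Freya, Jamal, Pablo, Rosa, Wendy

Ben: free for 12:00-13:30. Rosa: not fully free for 12:00-13:30. Jamal: not fully free for 12:00-13:30. Pablo: not fully free for 12:00-13:30. Wendy: not fully free for 12:00-13:30. Freya: not fully free for 12:00-13:30.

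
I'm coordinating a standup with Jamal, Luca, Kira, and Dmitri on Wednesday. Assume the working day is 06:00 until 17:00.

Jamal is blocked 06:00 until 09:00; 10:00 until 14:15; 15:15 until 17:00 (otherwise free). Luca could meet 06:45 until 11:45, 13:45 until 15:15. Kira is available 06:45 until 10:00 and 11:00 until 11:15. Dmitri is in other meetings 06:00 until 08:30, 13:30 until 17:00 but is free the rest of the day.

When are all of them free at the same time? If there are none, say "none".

09:00-10:00

Jamal free: 09:00-10:00, 14:15-15:15 (invert busy blocks within the working day).
Luca free: 06:45-11:45, 13:45-15:15.
Kira free: 06:45-10:00, 11:00-11:15.
Dmitri free: 08:30-13:30 (invert busy blocks within the working day).
Jamal ∩ Luca: 09:00-10:00, 14:15-15:15.
Jamal ∩ Luca ∩ Kira: 09:00-10:00.
Jamal ∩ Luca ∩ Kira ∩ Dmitri: 09:00-10:00.
Those are the intersection windows.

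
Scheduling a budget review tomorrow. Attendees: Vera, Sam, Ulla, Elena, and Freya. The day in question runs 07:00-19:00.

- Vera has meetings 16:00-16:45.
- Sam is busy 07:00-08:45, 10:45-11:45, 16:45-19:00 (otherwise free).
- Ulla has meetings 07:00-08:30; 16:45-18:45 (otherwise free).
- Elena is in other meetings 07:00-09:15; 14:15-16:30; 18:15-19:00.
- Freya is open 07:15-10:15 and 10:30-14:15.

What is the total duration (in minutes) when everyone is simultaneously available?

Vera free: 07:00-16:00, 16:45-19:00 (invert busy blocks within the working day).
Sam free: 08:45-10:45, 11:45-16:45 (invert busy blocks within the working day).
Ulla free: 08:30-16:45, 18:45-19:00 (invert busy blocks within the working day).
Elena free: 09:15-14:15, 16:30-18:15 (invert busy blocks within the working day).
Freya free: 07:15-10:15, 10:30-14:15.
Vera ∩ Sam: 08:45-10:45, 11:45-16:00.
Vera ∩ Sam ∩ Ulla: 08:45-10:45, 11:45-16:00.
Vera ∩ Sam ∩ Ulla ∩ Elena: 09:15-10:45, 11:45-14:15.
Vera ∩ Sam ∩ Ulla ∩ Elena ∩ Freya: 09:15-10:15, 10:30-10:45, 11:45-14:15.
Those are the intersection windows.
Summing the common windows: 60 + 15 + 150 = 225 minutes.

225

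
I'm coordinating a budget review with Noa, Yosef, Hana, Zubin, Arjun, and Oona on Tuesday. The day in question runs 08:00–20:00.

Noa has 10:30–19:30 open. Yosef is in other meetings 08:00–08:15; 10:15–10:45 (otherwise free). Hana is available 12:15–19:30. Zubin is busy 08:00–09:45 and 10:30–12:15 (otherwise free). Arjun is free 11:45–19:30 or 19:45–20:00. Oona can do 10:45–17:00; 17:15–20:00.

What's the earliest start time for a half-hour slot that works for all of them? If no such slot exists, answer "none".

12:15

Noa free: 10:30-19:30.
Yosef free: 08:15-10:15, 10:45-20:00 (invert busy blocks within the working day).
Hana free: 12:15-19:30.
Zubin free: 09:45-10:30, 12:15-20:00 (invert busy blocks within the working day).
Arjun free: 11:45-19:30, 19:45-20:00.
Oona free: 10:45-17:00, 17:15-20:00.
Noa ∩ Yosef: 10:45-19:30.
Noa ∩ Yosef ∩ Hana: 12:15-19:30.
Noa ∩ Yosef ∩ Hana ∩ Zubin: 12:15-19:30.
Noa ∩ Yosef ∩ Hana ∩ Zubin ∩ Arjun: 12:15-19:30.
Noa ∩ Yosef ∩ Hana ∩ Zubin ∩ Arjun ∩ Oona: 12:15-17:00, 17:15-19:30.
The first common window of at least 30 minutes is 12:15-17:00, so the earliest start is 12:15.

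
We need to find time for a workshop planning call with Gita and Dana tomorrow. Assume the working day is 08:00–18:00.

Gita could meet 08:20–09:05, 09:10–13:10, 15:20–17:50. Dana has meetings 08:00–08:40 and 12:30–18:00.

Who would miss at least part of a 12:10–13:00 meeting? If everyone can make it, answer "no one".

Dana

Gita free: 08:20-09:05, 09:10-13:10, 15:20-17:50.
Dana free: 08:40-12:30 (invert busy blocks within the working day).
Gita: free for 12:10-13:00. Dana: not fully free for 12:10-13:00.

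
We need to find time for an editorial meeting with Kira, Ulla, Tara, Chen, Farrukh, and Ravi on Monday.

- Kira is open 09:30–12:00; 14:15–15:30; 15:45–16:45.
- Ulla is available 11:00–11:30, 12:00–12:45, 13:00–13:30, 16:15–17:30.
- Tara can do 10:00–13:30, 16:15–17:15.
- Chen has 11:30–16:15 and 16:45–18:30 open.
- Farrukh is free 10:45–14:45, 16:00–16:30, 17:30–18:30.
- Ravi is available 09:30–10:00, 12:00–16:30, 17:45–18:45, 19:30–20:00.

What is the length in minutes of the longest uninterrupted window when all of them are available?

0

Kira ∩ Ulla: 11:00-11:30, 16:15-16:45.
Kira ∩ Ulla ∩ Tara: 11:00-11:30, 16:15-16:45.
Kira ∩ Ulla ∩ Tara ∩ Chen: ∅.
Kira ∩ Ulla ∩ Tara ∩ Chen ∩ Farrukh: ∅.
Kira ∩ Ulla ∩ Tara ∩ Chen ∩ Farrukh ∩ Ravi: ∅.
There is no time when everyone is free.
No common window exists, so the longest block is 0 minutes.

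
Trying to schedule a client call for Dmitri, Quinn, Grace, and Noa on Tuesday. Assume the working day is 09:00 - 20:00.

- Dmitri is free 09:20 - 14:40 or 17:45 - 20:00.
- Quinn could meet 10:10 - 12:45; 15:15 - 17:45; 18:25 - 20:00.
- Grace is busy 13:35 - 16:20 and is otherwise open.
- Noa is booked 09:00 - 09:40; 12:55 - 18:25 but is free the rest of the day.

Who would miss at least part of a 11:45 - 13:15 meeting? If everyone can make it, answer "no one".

Dmitri free: 09:20-14:40, 17:45-20:00.
Quinn free: 10:10-12:45, 15:15-17:45, 18:25-20:00.
Grace free: 09:00-13:35, 16:20-20:00 (invert busy blocks within the working day).
Noa free: 09:40-12:55, 18:25-20:00 (invert busy blocks within the working day).
Dmitri: free for 11:45-13:15. Quinn: not fully free for 11:45-13:15. Grace: free for 11:45-13:15. Noa: not fully free for 11:45-13:15.

Noa, Quinn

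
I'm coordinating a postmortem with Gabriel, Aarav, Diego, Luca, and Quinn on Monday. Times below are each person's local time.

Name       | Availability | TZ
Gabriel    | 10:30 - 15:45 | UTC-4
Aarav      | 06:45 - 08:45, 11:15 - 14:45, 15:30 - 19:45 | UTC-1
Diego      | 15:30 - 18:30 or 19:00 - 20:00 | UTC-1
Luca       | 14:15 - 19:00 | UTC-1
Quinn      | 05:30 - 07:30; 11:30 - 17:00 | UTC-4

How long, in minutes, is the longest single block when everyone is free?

Gabriel in UTC: 14:30-19:45 (add 4h to convert from UTC-4).
Aarav in UTC: 07:45-09:45, 12:15-15:45, 16:30-20:45 (add 1h to convert from UTC-1).
Diego in UTC: 16:30-19:30, 20:00-21:00 (add 1h to convert from UTC-1).
Luca in UTC: 15:15-20:00 (add 1h to convert from UTC-1).
Quinn in UTC: 09:30-11:30, 15:30-21:00 (add 4h to convert from UTC-4).
Gabriel ∩ Aarav: 14:30-15:45, 16:30-19:45.
Gabriel ∩ Aarav ∩ Diego: 16:30-19:30.
Gabriel ∩ Aarav ∩ Diego ∩ Luca: 16:30-19:30.
Gabriel ∩ Aarav ∩ Diego ∩ Luca ∩ Quinn: 16:30-19:30.
Those are the intersection windows.
The longest is 16:30-19:30 at 180 minutes.

180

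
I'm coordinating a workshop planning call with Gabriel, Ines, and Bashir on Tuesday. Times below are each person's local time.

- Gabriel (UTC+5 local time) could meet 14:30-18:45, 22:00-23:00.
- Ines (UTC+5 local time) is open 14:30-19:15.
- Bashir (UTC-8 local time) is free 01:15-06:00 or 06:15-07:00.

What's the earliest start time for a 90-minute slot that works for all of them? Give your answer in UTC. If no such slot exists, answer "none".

Gabriel in UTC: 09:30-13:45, 17:00-18:00 (subtract 5h to convert from UTC+5).
Ines in UTC: 09:30-14:15 (subtract 5h to convert from UTC+5).
Bashir in UTC: 09:15-14:00, 14:15-15:00 (add 8h to convert from UTC-8).
Gabriel ∩ Ines: 09:30-13:45.
Gabriel ∩ Ines ∩ Bashir: 09:30-13:45.
The first common window of at least 90 minutes is 09:30-13:45, so the earliest start is 09:30.

09:30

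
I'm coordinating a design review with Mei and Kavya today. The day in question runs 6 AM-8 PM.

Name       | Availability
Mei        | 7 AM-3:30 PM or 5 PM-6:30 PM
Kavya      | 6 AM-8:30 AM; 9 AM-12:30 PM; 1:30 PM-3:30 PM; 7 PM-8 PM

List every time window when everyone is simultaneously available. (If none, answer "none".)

Mei ∩ Kavya: 07:00-08:30, 09:00-12:30, 13:30-15:30.
So the common availability across everyone is 07:00-08:30, 09:00-12:30, 13:30-15:30.

07:00-08:30, 09:00-12:30, 13:30-15:30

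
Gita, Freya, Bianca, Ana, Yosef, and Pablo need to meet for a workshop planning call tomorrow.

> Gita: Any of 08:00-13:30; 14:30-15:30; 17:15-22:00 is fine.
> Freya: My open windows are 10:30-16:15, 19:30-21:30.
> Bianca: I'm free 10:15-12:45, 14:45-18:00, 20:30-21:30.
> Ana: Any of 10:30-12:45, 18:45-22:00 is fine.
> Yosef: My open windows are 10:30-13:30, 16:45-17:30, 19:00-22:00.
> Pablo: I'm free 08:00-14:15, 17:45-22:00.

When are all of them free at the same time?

10:30-12:45, 20:30-21:30

Gita ∩ Freya: 10:30-13:30, 14:30-15:30, 19:30-21:30.
Gita ∩ Freya ∩ Bianca: 10:30-12:45, 14:45-15:30, 20:30-21:30.
Gita ∩ Freya ∩ Bianca ∩ Ana: 10:30-12:45, 20:30-21:30.
Gita ∩ Freya ∩ Bianca ∩ Ana ∩ Yosef: 10:30-12:45, 20:30-21:30.
Gita ∩ Freya ∩ Bianca ∩ Ana ∩ Yosef ∩ Pablo: 10:30-12:45, 20:30-21:30.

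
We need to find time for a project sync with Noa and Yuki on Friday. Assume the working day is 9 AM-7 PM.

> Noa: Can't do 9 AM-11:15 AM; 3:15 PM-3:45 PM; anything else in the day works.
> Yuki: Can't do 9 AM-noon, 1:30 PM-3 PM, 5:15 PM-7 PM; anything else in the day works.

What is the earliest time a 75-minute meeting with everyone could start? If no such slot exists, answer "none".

12:00

Noa free: 11:15-15:15, 15:45-19:00 (invert busy blocks within the working day).
Yuki free: 12:00-13:30, 15:00-17:15 (invert busy blocks within the working day).
Noa ∩ Yuki: 12:00-13:30, 15:00-15:15, 15:45-17:15.
The first common window of at least 75 minutes is 12:00-13:30, so the earliest start is 12:00.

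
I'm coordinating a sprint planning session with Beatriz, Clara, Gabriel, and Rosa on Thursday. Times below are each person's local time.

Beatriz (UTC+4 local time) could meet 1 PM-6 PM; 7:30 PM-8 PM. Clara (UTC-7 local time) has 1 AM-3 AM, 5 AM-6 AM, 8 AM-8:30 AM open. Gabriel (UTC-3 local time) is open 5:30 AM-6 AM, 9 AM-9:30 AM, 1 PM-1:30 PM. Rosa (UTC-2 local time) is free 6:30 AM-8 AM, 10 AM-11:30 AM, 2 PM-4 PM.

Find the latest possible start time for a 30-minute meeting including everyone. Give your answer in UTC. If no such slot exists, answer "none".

12:00

Beatriz in UTC: 09:00-14:00, 15:30-16:00 (subtract 4h to convert from UTC+4).
Clara in UTC: 08:00-10:00, 12:00-13:00, 15:00-15:30 (add 7h to convert from UTC-7).
Gabriel in UTC: 08:30-09:00, 12:00-12:30, 16:00-16:30 (add 3h to convert from UTC-3).
Rosa in UTC: 08:30-10:00, 12:00-13:30, 16:00-18:00 (add 2h to convert from UTC-2).
Beatriz ∩ Clara: 09:00-10:00, 12:00-13:00.
Beatriz ∩ Clara ∩ Gabriel: 12:00-12:30.
Beatriz ∩ Clara ∩ Gabriel ∩ Rosa: 12:00-12:30.
The last common window of at least 30 minutes is 12:00-12:30; a 30-minute meeting can start as late as 12:00 and still end by 12:30.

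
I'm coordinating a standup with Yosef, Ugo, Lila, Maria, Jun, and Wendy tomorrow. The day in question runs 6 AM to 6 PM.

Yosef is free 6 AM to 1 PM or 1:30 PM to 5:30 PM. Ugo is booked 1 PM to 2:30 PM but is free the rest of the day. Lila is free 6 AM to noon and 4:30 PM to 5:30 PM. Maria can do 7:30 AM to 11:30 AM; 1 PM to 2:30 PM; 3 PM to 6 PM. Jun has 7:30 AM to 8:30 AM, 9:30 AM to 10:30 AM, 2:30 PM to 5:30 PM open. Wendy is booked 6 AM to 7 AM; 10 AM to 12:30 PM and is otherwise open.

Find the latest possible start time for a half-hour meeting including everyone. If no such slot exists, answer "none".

17:00

Yosef free: 06:00-13:00, 13:30-17:30.
Ugo free: 06:00-13:00, 14:30-18:00 (invert busy blocks within the working day).
Lila free: 06:00-12:00, 16:30-17:30.
Maria free: 07:30-11:30, 13:00-14:30, 15:00-18:00.
Jun free: 07:30-08:30, 09:30-10:30, 14:30-17:30.
Wendy free: 07:00-10:00, 12:30-18:00 (invert busy blocks within the working day).
Yosef ∩ Ugo: 06:00-13:00, 14:30-17:30.
Yosef ∩ Ugo ∩ Lila: 06:00-12:00, 16:30-17:30.
Yosef ∩ Ugo ∩ Lila ∩ Maria: 07:30-11:30, 16:30-17:30.
Yosef ∩ Ugo ∩ Lila ∩ Maria ∩ Jun: 07:30-08:30, 09:30-10:30, 16:30-17:30.
Yosef ∩ Ugo ∩ Lila ∩ Maria ∩ Jun ∩ Wendy: 07:30-08:30, 09:30-10:00, 16:30-17:30.
Those are the intersection windows.
The last common window of at least 30 minutes is 16:30-17:30; a 30-minute meeting can start as late as 17:00 and still end by 17:30.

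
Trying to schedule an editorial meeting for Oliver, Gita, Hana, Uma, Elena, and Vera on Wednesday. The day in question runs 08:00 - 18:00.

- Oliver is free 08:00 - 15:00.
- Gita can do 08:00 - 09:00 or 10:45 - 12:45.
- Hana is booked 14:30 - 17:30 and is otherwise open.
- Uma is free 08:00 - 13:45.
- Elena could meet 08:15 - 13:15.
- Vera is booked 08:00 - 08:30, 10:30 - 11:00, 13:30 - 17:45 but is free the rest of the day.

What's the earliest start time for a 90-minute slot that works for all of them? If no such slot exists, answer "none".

Oliver free: 08:00-15:00.
Gita free: 08:00-09:00, 10:45-12:45.
Hana free: 08:00-14:30, 17:30-18:00 (invert busy blocks within the working day).
Uma free: 08:00-13:45.
Elena free: 08:15-13:15.
Vera free: 08:30-10:30, 11:00-13:30, 17:45-18:00 (invert busy blocks within the working day).
Oliver ∩ Gita: 08:00-09:00, 10:45-12:45.
Oliver ∩ Gita ∩ Hana: 08:00-09:00, 10:45-12:45.
Oliver ∩ Gita ∩ Hana ∩ Uma: 08:00-09:00, 10:45-12:45.
Oliver ∩ Gita ∩ Hana ∩ Uma ∩ Elena: 08:15-09:00, 10:45-12:45.
Oliver ∩ Gita ∩ Hana ∩ Uma ∩ Elena ∩ Vera: 08:30-09:00, 11:00-12:45.
So the common availability across everyone is 08:30-09:00, 11:00-12:45.
The first common window of at least 90 minutes is 11:00-12:45, so the earliest start is 11:00.

11:00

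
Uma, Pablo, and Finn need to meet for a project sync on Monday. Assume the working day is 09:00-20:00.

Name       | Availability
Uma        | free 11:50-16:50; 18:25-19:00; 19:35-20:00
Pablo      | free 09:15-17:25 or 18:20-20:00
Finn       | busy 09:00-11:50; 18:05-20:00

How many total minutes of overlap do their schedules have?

Uma free: 11:50-16:50, 18:25-19:00, 19:35-20:00.
Pablo free: 09:15-17:25, 18:20-20:00.
Finn free: 11:50-18:05 (invert busy blocks within the working day).
Uma ∩ Pablo: 11:50-16:50, 18:25-19:00, 19:35-20:00.
Uma ∩ Pablo ∩ Finn: 11:50-16:50.
So the common availability across everyone is 11:50-16:50.
That's a single block of 300 minutes.

300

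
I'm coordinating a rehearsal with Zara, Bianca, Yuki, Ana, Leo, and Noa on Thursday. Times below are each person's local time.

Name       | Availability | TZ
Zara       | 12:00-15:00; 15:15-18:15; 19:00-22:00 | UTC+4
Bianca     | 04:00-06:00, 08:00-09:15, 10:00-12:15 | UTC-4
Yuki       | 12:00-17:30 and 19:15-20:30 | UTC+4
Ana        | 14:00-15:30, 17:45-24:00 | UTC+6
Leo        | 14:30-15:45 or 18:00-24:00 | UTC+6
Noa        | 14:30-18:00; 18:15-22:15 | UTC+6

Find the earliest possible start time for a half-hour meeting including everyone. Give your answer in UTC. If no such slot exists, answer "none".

Zara in UTC: 08:00-11:00, 11:15-14:15, 15:00-18:00 (subtract 4h to convert from UTC+4).
Bianca in UTC: 08:00-10:00, 12:00-13:15, 14:00-16:15 (add 4h to convert from UTC-4).
Yuki in UTC: 08:00-13:30, 15:15-16:30 (subtract 4h to convert from UTC+4).
Ana in UTC: 08:00-09:30, 11:45-18:00 (subtract 6h to convert from UTC+6).
Leo in UTC: 08:30-09:45, 12:00-18:00 (subtract 6h to convert from UTC+6).
Noa in UTC: 08:30-12:00, 12:15-16:15 (subtract 6h to convert from UTC+6).
Zara ∩ Bianca: 08:00-10:00, 12:00-13:15, 14:00-14:15, 15:00-16:15.
Zara ∩ Bianca ∩ Yuki: 08:00-10:00, 12:00-13:15, 15:15-16:15.
Zara ∩ Bianca ∩ Yuki ∩ Ana: 08:00-09:30, 12:00-13:15, 15:15-16:15.
Zara ∩ Bianca ∩ Yuki ∩ Ana ∩ Leo: 08:30-09:30, 12:00-13:15, 15:15-16:15.
Zara ∩ Bianca ∩ Yuki ∩ Ana ∩ Leo ∩ Noa: 08:30-09:30, 12:15-13:15, 15:15-16:15.
The first common window of at least 30 minutes is 08:30-09:30, so the earliest start is 08:30.

08:30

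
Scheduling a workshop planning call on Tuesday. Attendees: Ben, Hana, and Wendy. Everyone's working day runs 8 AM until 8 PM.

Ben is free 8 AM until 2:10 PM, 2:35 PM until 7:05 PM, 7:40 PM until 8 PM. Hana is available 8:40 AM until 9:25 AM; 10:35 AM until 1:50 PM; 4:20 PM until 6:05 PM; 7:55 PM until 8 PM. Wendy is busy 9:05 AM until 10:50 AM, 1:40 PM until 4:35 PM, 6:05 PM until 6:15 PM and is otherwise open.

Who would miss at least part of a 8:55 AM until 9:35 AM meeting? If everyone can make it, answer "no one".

Hana, Wendy

Ben free: 08:00-14:10, 14:35-19:05, 19:40-20:00.
Hana free: 08:40-09:25, 10:35-13:50, 16:20-18:05, 19:55-20:00.
Wendy free: 08:00-09:05, 10:50-13:40, 16:35-18:05, 18:15-20:00 (invert busy blocks within the working day).
Ben: free for 08:55-09:35. Hana: not fully free for 08:55-09:35. Wendy: not fully free for 08:55-09:35.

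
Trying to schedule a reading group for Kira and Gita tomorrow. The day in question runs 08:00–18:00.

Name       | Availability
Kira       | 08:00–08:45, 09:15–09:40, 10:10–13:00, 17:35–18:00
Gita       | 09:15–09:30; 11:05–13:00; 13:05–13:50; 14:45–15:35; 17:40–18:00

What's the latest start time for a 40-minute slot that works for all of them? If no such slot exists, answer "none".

12:20

Kira ∩ Gita: 09:15-09:30, 11:05-13:00, 17:40-18:00.
The last common window of at least 40 minutes is 11:05-13:00; a 40-minute meeting can start as late as 12:20 and still end by 13:00.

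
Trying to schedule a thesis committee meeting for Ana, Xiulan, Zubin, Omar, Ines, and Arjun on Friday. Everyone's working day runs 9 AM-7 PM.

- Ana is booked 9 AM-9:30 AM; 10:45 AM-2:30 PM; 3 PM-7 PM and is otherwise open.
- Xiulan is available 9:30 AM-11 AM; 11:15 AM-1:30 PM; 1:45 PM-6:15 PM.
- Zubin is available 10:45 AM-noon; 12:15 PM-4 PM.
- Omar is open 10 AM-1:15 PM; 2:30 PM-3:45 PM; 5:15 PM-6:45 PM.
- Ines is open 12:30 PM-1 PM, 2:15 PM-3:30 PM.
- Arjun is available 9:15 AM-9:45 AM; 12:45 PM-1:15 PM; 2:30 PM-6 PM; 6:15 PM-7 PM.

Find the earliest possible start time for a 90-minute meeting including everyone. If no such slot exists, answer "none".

none

Ana free: 09:30-10:45, 14:30-15:00 (invert busy blocks within the working day).
Xiulan free: 09:30-11:00, 11:15-13:30, 13:45-18:15.
Zubin free: 10:45-12:00, 12:15-16:00.
Omar free: 10:00-13:15, 14:30-15:45, 17:15-18:45.
Ines free: 12:30-13:00, 14:15-15:30.
Arjun free: 09:15-09:45, 12:45-13:15, 14:30-18:00, 18:15-19:00.
Ana ∩ Xiulan: 09:30-10:45, 14:30-15:00.
Ana ∩ Xiulan ∩ Zubin: 14:30-15:00.
Ana ∩ Xiulan ∩ Zubin ∩ Omar: 14:30-15:00.
Ana ∩ Xiulan ∩ Zubin ∩ Omar ∩ Ines: 14:30-15:00.
Ana ∩ Xiulan ∩ Zubin ∩ Omar ∩ Ines ∩ Arjun: 14:30-15:00.
No common window is at least 90 minutes long.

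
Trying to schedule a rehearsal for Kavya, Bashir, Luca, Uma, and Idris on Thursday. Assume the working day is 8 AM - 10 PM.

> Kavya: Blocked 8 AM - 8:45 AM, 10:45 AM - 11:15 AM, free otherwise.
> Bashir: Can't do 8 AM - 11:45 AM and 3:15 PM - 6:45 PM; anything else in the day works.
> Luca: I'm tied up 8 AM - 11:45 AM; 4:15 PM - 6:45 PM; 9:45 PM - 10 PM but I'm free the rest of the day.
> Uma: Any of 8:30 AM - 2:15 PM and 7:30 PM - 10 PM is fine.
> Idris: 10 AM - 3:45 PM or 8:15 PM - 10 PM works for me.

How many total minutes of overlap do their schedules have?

240

Kavya free: 08:45-10:45, 11:15-22:00 (invert busy blocks within the working day).
Bashir free: 11:45-15:15, 18:45-22:00 (invert busy blocks within the working day).
Luca free: 11:45-16:15, 18:45-21:45 (invert busy blocks within the working day).
Uma free: 08:30-14:15, 19:30-22:00.
Idris free: 10:00-15:45, 20:15-22:00.
Kavya ∩ Bashir: 11:45-15:15, 18:45-22:00.
Kavya ∩ Bashir ∩ Luca: 11:45-15:15, 18:45-21:45.
Kavya ∩ Bashir ∩ Luca ∩ Uma: 11:45-14:15, 19:30-21:45.
Kavya ∩ Bashir ∩ Luca ∩ Uma ∩ Idris: 11:45-14:15, 20:15-21:45.
So the common availability across everyone is 11:45-14:15, 20:15-21:45.
Summing the common windows: 150 + 90 = 240 minutes.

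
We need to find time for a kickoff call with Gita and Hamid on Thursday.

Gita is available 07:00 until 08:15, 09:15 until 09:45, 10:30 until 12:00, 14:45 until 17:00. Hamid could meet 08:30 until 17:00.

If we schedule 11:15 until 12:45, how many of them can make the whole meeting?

1

Hamid can make the full 11:15-12:45 slot — that's 1.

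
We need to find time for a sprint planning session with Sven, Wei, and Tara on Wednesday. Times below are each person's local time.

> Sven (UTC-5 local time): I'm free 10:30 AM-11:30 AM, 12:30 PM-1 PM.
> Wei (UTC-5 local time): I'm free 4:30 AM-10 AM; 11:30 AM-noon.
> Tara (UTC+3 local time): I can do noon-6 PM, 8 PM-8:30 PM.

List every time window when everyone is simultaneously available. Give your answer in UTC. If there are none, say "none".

none

Sven in UTC: 15:30-16:30, 17:30-18:00 (add 5h to convert from UTC-5).
Wei in UTC: 09:30-15:00, 16:30-17:00 (add 5h to convert from UTC-5).
Tara in UTC: 09:00-15:00, 17:00-17:30 (subtract 3h to convert from UTC+3).
Sven ∩ Wei: ∅.
Sven ∩ Wei ∩ Tara: ∅.
There is no time when everyone is free.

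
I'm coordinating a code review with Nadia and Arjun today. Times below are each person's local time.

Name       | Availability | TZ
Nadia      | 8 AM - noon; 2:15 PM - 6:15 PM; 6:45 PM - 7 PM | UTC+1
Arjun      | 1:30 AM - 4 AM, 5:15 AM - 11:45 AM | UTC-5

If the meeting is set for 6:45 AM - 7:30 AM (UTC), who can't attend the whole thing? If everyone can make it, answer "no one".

Nadia

Nadia in UTC: 07:00-11:00, 13:15-17:15, 17:45-18:00 (subtract 1h to convert from UTC+1).
Arjun in UTC: 06:30-09:00, 10:15-16:45 (add 5h to convert from UTC-5).
Nadia: not fully free for 06:45-07:30. Arjun: free for 06:45-07:30.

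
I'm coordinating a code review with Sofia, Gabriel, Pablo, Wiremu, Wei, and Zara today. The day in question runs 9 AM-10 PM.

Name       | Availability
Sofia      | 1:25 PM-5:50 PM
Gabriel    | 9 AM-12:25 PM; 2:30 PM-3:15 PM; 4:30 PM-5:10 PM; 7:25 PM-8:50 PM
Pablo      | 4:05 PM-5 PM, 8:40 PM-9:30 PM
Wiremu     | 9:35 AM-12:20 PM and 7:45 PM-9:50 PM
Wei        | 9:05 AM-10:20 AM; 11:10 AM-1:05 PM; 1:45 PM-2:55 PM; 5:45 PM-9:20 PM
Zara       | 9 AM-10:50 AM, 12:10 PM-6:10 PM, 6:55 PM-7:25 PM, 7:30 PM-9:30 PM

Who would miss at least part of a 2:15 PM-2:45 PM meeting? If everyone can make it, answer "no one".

Sofia: free for 14:15-14:45. Gabriel: not fully free for 14:15-14:45. Pablo: not fully free for 14:15-14:45. Wiremu: not fully free for 14:15-14:45. Wei: free for 14:15-14:45. Zara: free for 14:15-14:45.

Gabriel, Pablo, Wiremu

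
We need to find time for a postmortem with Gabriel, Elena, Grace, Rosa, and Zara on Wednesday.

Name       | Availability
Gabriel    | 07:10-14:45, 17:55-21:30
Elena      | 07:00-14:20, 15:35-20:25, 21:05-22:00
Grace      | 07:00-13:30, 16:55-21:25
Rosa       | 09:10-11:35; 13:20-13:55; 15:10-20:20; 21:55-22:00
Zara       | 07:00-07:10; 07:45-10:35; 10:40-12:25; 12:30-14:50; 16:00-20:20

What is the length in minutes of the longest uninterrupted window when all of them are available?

145

Gabriel ∩ Elena: 07:10-14:20, 17:55-20:25, 21:05-21:30.
Gabriel ∩ Elena ∩ Grace: 07:10-13:30, 17:55-20:25, 21:05-21:25.
Gabriel ∩ Elena ∩ Grace ∩ Rosa: 09:10-11:35, 13:20-13:30, 17:55-20:20.
Gabriel ∩ Elena ∩ Grace ∩ Rosa ∩ Zara: 09:10-10:35, 10:40-11:35, 13:20-13:30, 17:55-20:20.
The longest is 17:55-20:20 at 145 minutes.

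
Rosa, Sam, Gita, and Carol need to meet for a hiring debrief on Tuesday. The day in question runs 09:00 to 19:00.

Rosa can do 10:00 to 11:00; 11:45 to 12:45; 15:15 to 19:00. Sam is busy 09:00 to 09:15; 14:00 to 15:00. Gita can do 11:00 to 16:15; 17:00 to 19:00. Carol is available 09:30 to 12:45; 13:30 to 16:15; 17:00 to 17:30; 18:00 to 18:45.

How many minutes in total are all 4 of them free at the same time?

195

Rosa free: 10:00-11:00, 11:45-12:45, 15:15-19:00.
Sam free: 09:15-14:00, 15:00-19:00 (invert busy blocks within the working day).
Gita free: 11:00-16:15, 17:00-19:00.
Carol free: 09:30-12:45, 13:30-16:15, 17:00-17:30, 18:00-18:45.
Rosa ∩ Sam: 10:00-11:00, 11:45-12:45, 15:15-19:00.
Rosa ∩ Sam ∩ Gita: 11:45-12:45, 15:15-16:15, 17:00-19:00.
Rosa ∩ Sam ∩ Gita ∩ Carol: 11:45-12:45, 15:15-16:15, 17:00-17:30, 18:00-18:45.
Summing the common windows: 60 + 60 + 30 + 45 = 195 minutes.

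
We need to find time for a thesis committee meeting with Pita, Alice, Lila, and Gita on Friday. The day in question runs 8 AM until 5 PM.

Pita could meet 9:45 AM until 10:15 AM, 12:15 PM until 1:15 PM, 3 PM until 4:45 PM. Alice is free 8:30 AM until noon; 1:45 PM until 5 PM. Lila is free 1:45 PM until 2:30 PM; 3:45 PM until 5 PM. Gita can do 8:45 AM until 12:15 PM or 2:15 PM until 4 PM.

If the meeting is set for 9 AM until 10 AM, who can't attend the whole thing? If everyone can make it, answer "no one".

Lila, Pita

Pita: not fully free for 09:00-10:00. Alice: free for 09:00-10:00. Lila: not fully free for 09:00-10:00. Gita: free for 09:00-10:00.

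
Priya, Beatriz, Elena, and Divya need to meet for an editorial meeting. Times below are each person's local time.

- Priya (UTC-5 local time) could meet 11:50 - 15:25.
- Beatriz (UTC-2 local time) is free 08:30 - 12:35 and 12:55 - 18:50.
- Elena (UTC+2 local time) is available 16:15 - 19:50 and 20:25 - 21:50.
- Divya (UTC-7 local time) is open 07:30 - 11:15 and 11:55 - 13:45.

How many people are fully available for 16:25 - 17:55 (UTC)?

2

Priya in UTC: 16:50-20:25 (add 5h to convert from UTC-5).
Beatriz in UTC: 10:30-14:35, 14:55-20:50 (add 2h to convert from UTC-2).
Elena in UTC: 14:15-17:50, 18:25-19:50 (subtract 2h to convert from UTC+2).
Divya in UTC: 14:30-18:15, 18:55-20:45 (add 7h to convert from UTC-7).
Beatriz and Divya can make the full 16:25-17:55 slot — that's 2.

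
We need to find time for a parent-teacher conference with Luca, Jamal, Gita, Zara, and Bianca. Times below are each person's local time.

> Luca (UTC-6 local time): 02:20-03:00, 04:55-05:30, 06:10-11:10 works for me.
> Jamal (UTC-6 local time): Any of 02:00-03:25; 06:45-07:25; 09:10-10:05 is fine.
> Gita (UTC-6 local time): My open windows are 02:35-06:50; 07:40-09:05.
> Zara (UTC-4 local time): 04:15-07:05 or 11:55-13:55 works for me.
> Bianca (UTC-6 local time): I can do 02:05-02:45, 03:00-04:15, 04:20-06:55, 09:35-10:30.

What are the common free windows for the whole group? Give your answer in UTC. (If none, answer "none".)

08:35-08:45

Luca in UTC: 08:20-09:00, 10:55-11:30, 12:10-17:10 (add 6h to convert from UTC-6).
Jamal in UTC: 08:00-09:25, 12:45-13:25, 15:10-16:05 (add 6h to convert from UTC-6).
Gita in UTC: 08:35-12:50, 13:40-15:05 (add 6h to convert from UTC-6).
Zara in UTC: 08:15-11:05, 15:55-17:55 (add 4h to convert from UTC-4).
Bianca in UTC: 08:05-08:45, 09:00-10:15, 10:20-12:55, 15:35-16:30 (add 6h to convert from UTC-6).
Luca ∩ Jamal: 08:20-09:00, 12:45-13:25, 15:10-16:05.
Luca ∩ Jamal ∩ Gita: 08:35-09:00, 12:45-12:50.
Luca ∩ Jamal ∩ Gita ∩ Zara: 08:35-09:00.
Luca ∩ Jamal ∩ Gita ∩ Zara ∩ Bianca: 08:35-08:45.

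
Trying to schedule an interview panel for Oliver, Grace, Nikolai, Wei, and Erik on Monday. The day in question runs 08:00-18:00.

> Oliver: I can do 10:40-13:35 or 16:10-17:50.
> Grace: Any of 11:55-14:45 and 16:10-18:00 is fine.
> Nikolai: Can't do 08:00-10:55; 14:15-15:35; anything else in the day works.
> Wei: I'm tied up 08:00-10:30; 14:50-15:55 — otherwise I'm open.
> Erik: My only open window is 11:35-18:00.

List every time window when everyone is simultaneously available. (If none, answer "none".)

11:55-13:35, 16:10-17:50

Oliver free: 10:40-13:35, 16:10-17:50.
Grace free: 11:55-14:45, 16:10-18:00.
Nikolai free: 10:55-14:15, 15:35-18:00 (invert busy blocks within the working day).
Wei free: 10:30-14:50, 15:55-18:00 (invert busy blocks within the working day).
Erik free: 11:35-18:00.
Oliver ∩ Grace: 11:55-13:35, 16:10-17:50.
Oliver ∩ Grace ∩ Nikolai: 11:55-13:35, 16:10-17:50.
Oliver ∩ Grace ∩ Nikolai ∩ Wei: 11:55-13:35, 16:10-17:50.
Oliver ∩ Grace ∩ Nikolai ∩ Wei ∩ Erik: 11:55-13:35, 16:10-17:50.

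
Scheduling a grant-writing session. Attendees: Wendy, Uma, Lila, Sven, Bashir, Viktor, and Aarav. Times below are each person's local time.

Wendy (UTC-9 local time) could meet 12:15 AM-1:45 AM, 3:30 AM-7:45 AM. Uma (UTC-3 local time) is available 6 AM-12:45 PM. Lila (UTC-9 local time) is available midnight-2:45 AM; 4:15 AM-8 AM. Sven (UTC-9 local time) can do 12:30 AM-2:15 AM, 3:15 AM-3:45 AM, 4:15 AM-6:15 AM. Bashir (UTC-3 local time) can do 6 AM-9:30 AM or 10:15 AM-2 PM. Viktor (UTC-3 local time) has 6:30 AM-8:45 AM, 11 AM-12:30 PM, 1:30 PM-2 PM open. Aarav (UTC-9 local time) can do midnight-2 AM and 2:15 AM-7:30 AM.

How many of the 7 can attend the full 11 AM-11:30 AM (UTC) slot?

4

Wendy in UTC: 09:15-10:45, 12:30-16:45 (add 9h to convert from UTC-9).
Uma in UTC: 09:00-15:45 (add 3h to convert from UTC-3).
Lila in UTC: 09:00-11:45, 13:15-17:00 (add 9h to convert from UTC-9).
Sven in UTC: 09:30-11:15, 12:15-12:45, 13:15-15:15 (add 9h to convert from UTC-9).
Bashir in UTC: 09:00-12:30, 13:15-17:00 (add 3h to convert from UTC-3).
Viktor in UTC: 09:30-11:45, 14:00-15:30, 16:30-17:00 (add 3h to convert from UTC-3).
Aarav in UTC: 09:00-11:00, 11:15-16:30 (add 9h to convert from UTC-9).
Uma, Lila, Bashir, and Viktor can make the full 11:00-11:30 slot — that's 4.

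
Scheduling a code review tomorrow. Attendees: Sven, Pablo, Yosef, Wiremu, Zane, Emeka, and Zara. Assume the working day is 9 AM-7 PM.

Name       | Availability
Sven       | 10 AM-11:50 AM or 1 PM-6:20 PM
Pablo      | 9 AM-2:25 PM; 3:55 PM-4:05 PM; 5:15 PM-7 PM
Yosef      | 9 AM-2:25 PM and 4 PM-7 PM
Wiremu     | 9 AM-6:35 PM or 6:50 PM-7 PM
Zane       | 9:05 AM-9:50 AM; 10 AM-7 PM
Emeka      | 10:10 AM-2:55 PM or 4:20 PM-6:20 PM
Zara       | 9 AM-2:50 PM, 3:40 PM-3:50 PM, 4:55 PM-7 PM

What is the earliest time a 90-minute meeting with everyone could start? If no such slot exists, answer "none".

Sven ∩ Pablo: 10:00-11:50, 13:00-14:25, 15:55-16:05, 17:15-18:20.
Sven ∩ Pablo ∩ Yosef: 10:00-11:50, 13:00-14:25, 16:00-16:05, 17:15-18:20.
Sven ∩ Pablo ∩ Yosef ∩ Wiremu: 10:00-11:50, 13:00-14:25, 16:00-16:05, 17:15-18:20.
Sven ∩ Pablo ∩ Yosef ∩ Wiremu ∩ Zane: 10:00-11:50, 13:00-14:25, 16:00-16:05, 17:15-18:20.
Sven ∩ Pablo ∩ Yosef ∩ Wiremu ∩ Zane ∩ Emeka: 10:10-11:50, 13:00-14:25, 17:15-18:20.
Sven ∩ Pablo ∩ Yosef ∩ Wiremu ∩ Zane ∩ Emeka ∩ Zara: 10:10-11:50, 13:00-14:25, 17:15-18:20.
So the common availability across everyone is 10:10-11:50, 13:00-14:25, 17:15-18:20.
The first common window of at least 90 minutes is 10:10-11:50, so the earliest start is 10:10.

10:10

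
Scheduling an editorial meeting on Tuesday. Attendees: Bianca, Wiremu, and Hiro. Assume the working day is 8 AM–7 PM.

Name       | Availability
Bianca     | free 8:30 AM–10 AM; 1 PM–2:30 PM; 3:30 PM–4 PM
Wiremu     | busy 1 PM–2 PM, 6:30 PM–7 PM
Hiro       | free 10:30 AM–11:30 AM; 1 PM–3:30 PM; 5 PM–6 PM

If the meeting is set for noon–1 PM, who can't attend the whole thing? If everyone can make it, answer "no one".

Bianca free: 08:30-10:00, 13:00-14:30, 15:30-16:00.
Wiremu free: 08:00-13:00, 14:00-18:30 (invert busy blocks within the working day).
Hiro free: 10:30-11:30, 13:00-15:30, 17:00-18:00.
Bianca: not fully free for 12:00-13:00. Wiremu: free for 12:00-13:00. Hiro: not fully free for 12:00-13:00.

Bianca, Hiro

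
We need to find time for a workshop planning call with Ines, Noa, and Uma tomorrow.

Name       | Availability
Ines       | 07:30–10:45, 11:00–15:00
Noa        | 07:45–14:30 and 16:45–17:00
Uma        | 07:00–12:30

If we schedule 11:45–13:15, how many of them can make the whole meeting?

Ines and Noa can make the full 11:45-13:15 slot — that's 2.

2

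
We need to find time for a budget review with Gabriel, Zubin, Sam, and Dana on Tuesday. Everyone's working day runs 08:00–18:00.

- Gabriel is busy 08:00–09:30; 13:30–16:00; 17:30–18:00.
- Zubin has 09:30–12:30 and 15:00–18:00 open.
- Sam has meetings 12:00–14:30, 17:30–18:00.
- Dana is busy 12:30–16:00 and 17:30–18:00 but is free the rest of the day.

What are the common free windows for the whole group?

Gabriel free: 09:30-13:30, 16:00-17:30 (invert busy blocks within the working day).
Zubin free: 09:30-12:30, 15:00-18:00.
Sam free: 08:00-12:00, 14:30-17:30 (invert busy blocks within the working day).
Dana free: 08:00-12:30, 16:00-17:30 (invert busy blocks within the working day).
Gabriel ∩ Zubin: 09:30-12:30, 16:00-17:30.
Gabriel ∩ Zubin ∩ Sam: 09:30-12:00, 16:00-17:30.
Gabriel ∩ Zubin ∩ Sam ∩ Dana: 09:30-12:00, 16:00-17:30.

09:30-12:00, 16:00-17:30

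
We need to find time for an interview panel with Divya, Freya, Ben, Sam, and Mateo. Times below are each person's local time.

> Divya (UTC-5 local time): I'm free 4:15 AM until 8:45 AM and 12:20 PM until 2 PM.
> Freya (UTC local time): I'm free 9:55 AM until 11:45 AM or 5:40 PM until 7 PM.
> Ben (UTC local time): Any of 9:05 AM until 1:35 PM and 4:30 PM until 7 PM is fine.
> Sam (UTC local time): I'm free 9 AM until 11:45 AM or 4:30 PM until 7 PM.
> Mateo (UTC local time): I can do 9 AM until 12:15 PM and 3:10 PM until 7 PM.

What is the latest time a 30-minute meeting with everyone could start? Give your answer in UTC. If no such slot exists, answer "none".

18:30

Divya in UTC: 09:15-13:45, 17:20-19:00 (add 5h to convert from UTC-5).
Freya in UTC: 09:55-11:45, 17:40-19:00.
Ben in UTC: 09:05-13:35, 16:30-19:00.
Sam in UTC: 09:00-11:45, 16:30-19:00.
Mateo in UTC: 09:00-12:15, 15:10-19:00.
Divya ∩ Freya: 09:55-11:45, 17:40-19:00.
Divya ∩ Freya ∩ Ben: 09:55-11:45, 17:40-19:00.
Divya ∩ Freya ∩ Ben ∩ Sam: 09:55-11:45, 17:40-19:00.
Divya ∩ Freya ∩ Ben ∩ Sam ∩ Mateo: 09:55-11:45, 17:40-19:00.
The last common window of at least 30 minutes is 17:40-19:00; a 30-minute meeting can start as late as 18:30 and still end by 19:00.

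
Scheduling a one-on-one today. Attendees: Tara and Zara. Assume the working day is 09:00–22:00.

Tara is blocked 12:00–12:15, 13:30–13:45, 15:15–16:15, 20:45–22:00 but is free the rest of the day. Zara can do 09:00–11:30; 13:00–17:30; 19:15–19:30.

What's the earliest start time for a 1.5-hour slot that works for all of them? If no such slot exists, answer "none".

09:00

Tara free: 09:00-12:00, 12:15-13:30, 13:45-15:15, 16:15-20:45 (invert busy blocks within the working day).
Zara free: 09:00-11:30, 13:00-17:30, 19:15-19:30.
Tara ∩ Zara: 09:00-11:30, 13:00-13:30, 13:45-15:15, 16:15-17:30, 19:15-19:30.
The first common window of at least 90 minutes is 09:00-11:30, so the earliest start is 09:00.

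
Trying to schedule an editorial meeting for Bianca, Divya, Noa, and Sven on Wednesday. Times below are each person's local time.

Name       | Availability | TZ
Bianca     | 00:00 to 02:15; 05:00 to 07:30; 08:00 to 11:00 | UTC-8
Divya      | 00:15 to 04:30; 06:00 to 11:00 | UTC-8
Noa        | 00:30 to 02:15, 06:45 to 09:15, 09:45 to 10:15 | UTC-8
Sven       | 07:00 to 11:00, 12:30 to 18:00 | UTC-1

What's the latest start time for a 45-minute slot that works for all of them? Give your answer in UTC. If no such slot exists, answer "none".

16:30

Bianca in UTC: 08:00-10:15, 13:00-15:30, 16:00-19:00 (add 8h to convert from UTC-8).
Divya in UTC: 08:15-12:30, 14:00-19:00 (add 8h to convert from UTC-8).
Noa in UTC: 08:30-10:15, 14:45-17:15, 17:45-18:15 (add 8h to convert from UTC-8).
Sven in UTC: 08:00-12:00, 13:30-19:00 (add 1h to convert from UTC-1).
Bianca ∩ Divya: 08:15-10:15, 14:00-15:30, 16:00-19:00.
Bianca ∩ Divya ∩ Noa: 08:30-10:15, 14:45-15:30, 16:00-17:15, 17:45-18:15.
Bianca ∩ Divya ∩ Noa ∩ Sven: 08:30-10:15, 14:45-15:30, 16:00-17:15, 17:45-18:15.
Those are the intersection windows.
The last common window of at least 45 minutes is 16:00-17:15; a 45-minute meeting can start as late as 16:30 and still end by 17:15.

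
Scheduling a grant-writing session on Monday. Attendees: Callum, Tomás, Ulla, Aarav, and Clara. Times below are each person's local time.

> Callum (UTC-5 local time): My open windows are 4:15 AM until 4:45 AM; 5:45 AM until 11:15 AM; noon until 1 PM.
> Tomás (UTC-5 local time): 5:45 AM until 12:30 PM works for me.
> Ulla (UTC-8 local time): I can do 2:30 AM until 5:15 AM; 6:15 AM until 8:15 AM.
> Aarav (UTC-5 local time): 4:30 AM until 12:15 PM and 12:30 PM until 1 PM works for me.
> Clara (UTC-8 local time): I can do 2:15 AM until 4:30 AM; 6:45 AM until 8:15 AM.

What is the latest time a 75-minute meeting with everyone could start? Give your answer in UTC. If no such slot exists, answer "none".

15:00

Callum in UTC: 09:15-09:45, 10:45-16:15, 17:00-18:00 (add 5h to convert from UTC-5).
Tomás in UTC: 10:45-17:30 (add 5h to convert from UTC-5).
Ulla in UTC: 10:30-13:15, 14:15-16:15 (add 8h to convert from UTC-8).
Aarav in UTC: 09:30-17:15, 17:30-18:00 (add 5h to convert from UTC-5).
Clara in UTC: 10:15-12:30, 14:45-16:15 (add 8h to convert from UTC-8).
Callum ∩ Tomás: 10:45-16:15, 17:00-17:30.
Callum ∩ Tomás ∩ Ulla: 10:45-13:15, 14:15-16:15.
Callum ∩ Tomás ∩ Ulla ∩ Aarav: 10:45-13:15, 14:15-16:15.
Callum ∩ Tomás ∩ Ulla ∩ Aarav ∩ Clara: 10:45-12:30, 14:45-16:15.
The last common window of at least 75 minutes is 14:45-16:15; a 75-minute meeting can start as late as 15:00 and still end by 16:15.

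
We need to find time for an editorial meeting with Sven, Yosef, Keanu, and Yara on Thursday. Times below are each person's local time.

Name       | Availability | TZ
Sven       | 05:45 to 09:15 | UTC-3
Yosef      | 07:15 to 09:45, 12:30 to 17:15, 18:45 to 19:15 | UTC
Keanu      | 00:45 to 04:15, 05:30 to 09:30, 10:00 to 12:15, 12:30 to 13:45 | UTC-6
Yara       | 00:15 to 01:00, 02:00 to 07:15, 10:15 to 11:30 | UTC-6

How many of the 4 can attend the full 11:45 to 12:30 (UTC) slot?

Sven in UTC: 08:45-12:15 (add 3h to convert from UTC-3).
Yosef in UTC: 07:15-09:45, 12:30-17:15, 18:45-19:15.
Keanu in UTC: 06:45-10:15, 11:30-15:30, 16:00-18:15, 18:30-19:45 (add 6h to convert from UTC-6).
Yara in UTC: 06:15-07:00, 08:00-13:15, 16:15-17:30 (add 6h to convert from UTC-6).
Keanu and Yara can make the full 11:45-12:30 slot — that's 2.

2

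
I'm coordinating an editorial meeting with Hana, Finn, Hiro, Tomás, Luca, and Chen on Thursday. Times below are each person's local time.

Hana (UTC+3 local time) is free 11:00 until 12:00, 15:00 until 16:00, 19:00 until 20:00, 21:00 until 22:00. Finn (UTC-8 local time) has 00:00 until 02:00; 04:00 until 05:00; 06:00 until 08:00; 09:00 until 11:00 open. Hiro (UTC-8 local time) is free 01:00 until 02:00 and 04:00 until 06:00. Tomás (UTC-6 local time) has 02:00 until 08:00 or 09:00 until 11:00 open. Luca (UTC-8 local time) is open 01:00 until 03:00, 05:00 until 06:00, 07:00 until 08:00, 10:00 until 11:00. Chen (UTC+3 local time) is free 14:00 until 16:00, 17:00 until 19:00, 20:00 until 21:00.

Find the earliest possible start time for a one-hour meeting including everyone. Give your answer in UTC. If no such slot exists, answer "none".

Hana in UTC: 08:00-09:00, 12:00-13:00, 16:00-17:00, 18:00-19:00 (subtract 3h to convert from UTC+3).
Finn in UTC: 08:00-10:00, 12:00-13:00, 14:00-16:00, 17:00-19:00 (add 8h to convert from UTC-8).
Hiro in UTC: 09:00-10:00, 12:00-14:00 (add 8h to convert from UTC-8).
Tomás in UTC: 08:00-14:00, 15:00-17:00 (add 6h to convert from UTC-6).
Luca in UTC: 09:00-11:00, 13:00-14:00, 15:00-16:00, 18:00-19:00 (add 8h to convert from UTC-8).
Chen in UTC: 11:00-13:00, 14:00-16:00, 17:00-18:00 (subtract 3h to convert from UTC+3).
Hana ∩ Finn: 08:00-09:00, 12:00-13:00, 18:00-19:00.
Hana ∩ Finn ∩ Hiro: 12:00-13:00.
Hana ∩ Finn ∩ Hiro ∩ Tomás: 12:00-13:00.
Hana ∩ Finn ∩ Hiro ∩ Tomás ∩ Luca: ∅.
Hana ∩ Finn ∩ Hiro ∩ Tomás ∩ Luca ∩ Chen: ∅.
There is no time when everyone is free.
No common window is at least 60 minutes long.

none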